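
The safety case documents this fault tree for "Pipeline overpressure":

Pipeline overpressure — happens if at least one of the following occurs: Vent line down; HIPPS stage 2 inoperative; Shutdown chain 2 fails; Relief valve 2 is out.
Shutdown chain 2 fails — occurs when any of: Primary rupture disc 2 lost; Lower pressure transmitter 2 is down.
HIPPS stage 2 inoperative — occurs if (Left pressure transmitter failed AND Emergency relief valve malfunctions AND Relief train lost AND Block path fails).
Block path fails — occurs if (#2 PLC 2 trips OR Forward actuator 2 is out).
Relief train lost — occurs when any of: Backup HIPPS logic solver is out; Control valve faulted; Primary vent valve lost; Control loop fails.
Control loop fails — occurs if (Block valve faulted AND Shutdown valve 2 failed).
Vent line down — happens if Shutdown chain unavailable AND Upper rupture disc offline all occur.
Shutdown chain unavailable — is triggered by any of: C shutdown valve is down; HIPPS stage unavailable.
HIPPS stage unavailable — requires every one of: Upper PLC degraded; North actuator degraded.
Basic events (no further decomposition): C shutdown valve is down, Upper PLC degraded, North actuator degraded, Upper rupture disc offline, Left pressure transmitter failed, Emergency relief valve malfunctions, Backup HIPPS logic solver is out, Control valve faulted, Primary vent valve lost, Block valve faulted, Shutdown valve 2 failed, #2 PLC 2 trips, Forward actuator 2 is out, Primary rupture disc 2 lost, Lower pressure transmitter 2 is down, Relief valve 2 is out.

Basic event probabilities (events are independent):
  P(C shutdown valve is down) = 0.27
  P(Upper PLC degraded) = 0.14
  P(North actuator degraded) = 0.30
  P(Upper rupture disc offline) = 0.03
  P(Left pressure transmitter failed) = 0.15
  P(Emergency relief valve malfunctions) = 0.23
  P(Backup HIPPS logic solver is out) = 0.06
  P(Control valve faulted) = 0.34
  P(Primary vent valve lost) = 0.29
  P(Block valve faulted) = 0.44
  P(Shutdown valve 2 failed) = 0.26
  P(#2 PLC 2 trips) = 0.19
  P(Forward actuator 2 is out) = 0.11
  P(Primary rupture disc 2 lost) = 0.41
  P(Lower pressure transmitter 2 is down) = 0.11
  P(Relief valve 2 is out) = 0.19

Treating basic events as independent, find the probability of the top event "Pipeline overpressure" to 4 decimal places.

P(HIPPS stage unavailable) [AND] = 0.14 × 0.30 = 0.042000
P(Shutdown chain unavailable) [OR] = 1 − (1−0.27) × (1−0.042000) = 0.300660
P(Vent line down) [AND] = 0.300660 × 0.03 = 0.009020
P(Control loop fails) [AND] = 0.44 × 0.26 = 0.114400
P(Relief train lost) [OR] = 1 − (1−0.06) × (1−0.34) × (1−0.29) × (1−0.114400) = 0.609907
P(Block path fails) [OR] = 1 − (1−0.19) × (1−0.11) = 0.279100
P(HIPPS stage 2 inoperative) [AND] = 0.15 × 0.23 × 0.609907 × 0.279100 = 0.005873
P(Shutdown chain 2 fails) [OR] = 1 − (1−0.41) × (1−0.11) = 0.474900
P(Pipeline overpressure) [OR] = 1 − (1−0.009020) × (1−0.005873) × (1−0.474900) × (1−0.19) = 0.580981
Rounded to 4 decimal places: P(Pipeline overpressure) ≈ 0.5810.

0.5810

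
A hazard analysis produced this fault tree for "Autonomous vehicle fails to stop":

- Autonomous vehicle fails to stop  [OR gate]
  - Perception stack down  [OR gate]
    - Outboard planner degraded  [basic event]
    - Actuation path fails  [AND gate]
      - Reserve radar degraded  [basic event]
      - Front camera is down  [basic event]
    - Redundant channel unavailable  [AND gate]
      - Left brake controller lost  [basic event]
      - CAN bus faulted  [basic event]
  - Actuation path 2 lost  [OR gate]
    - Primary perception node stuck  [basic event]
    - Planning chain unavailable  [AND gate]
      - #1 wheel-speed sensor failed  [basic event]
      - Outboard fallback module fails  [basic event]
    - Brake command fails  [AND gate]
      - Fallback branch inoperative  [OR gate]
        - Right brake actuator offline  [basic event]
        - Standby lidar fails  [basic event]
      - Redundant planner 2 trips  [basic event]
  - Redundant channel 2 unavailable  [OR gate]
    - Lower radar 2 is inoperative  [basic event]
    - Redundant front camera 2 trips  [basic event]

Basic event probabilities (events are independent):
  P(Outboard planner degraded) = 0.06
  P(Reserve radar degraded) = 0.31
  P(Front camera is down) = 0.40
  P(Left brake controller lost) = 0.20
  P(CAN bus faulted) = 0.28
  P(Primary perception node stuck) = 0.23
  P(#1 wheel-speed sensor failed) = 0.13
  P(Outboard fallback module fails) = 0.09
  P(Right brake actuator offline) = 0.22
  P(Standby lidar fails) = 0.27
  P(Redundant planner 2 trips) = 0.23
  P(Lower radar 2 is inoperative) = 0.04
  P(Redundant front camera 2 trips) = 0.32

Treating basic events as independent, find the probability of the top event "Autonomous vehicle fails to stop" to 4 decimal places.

P(Actuation path fails) [AND] = 0.31 × 0.40 = 0.124000
P(Redundant channel unavailable) [AND] = 0.20 × 0.28 = 0.056000
P(Perception stack down) [OR] = 1 − (1−0.06) × (1−0.124000) × (1−0.056000) = 0.222673
P(Planning chain unavailable) [AND] = 0.13 × 0.09 = 0.011700
P(Fallback branch inoperative) [OR] = 1 − (1−0.22) × (1−0.27) = 0.430600
P(Brake command fails) [AND] = 0.430600 × 0.23 = 0.099038
P(Actuation path 2 lost) [OR] = 1 − (1−0.23) × (1−0.011700) × (1−0.099038) = 0.314376
P(Redundant channel 2 unavailable) [OR] = 1 − (1−0.04) × (1−0.32) = 0.347200
P(Autonomous vehicle fails to stop) [OR] = 1 − (1−0.222673) × (1−0.314376) × (1−0.347200) = 0.652088
Rounded to 4 decimal places: P(Autonomous vehicle fails to stop) ≈ 0.6521.

0.6521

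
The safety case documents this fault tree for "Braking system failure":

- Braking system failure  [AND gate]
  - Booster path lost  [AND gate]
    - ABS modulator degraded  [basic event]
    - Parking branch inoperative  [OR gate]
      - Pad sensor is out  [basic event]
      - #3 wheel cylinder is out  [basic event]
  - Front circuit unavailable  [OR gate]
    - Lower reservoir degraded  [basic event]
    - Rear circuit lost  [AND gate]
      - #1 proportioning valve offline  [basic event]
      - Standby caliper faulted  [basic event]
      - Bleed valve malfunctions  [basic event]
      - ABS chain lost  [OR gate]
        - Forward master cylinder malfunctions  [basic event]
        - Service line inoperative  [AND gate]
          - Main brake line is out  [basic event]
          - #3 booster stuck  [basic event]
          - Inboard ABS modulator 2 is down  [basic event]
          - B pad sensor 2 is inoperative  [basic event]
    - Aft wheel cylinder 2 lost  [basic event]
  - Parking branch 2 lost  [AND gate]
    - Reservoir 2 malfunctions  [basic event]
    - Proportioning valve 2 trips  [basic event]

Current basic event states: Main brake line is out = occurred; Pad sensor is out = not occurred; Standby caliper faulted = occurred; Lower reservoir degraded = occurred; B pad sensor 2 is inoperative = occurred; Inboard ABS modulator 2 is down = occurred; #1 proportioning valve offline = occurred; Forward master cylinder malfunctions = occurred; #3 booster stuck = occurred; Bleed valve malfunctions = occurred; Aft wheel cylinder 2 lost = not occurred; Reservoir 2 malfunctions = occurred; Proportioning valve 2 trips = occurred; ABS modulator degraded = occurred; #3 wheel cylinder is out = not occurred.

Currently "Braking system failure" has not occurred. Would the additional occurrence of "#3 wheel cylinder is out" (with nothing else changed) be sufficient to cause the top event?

Counterfactual: set "#3 wheel cylinder is out" to occurred.
Parking branch inoperative [OR]: Pad sensor is out=not, #3 wheel cylinder is out=occurs → at least one input occurs → occurs.
Booster path lost [AND]: ABS modulator degraded=occurs, Parking branch inoperative=occurs → all inputs occur → occurs.
Service line inoperative [AND]: Main brake line is out=occurs, #3 booster stuck=occurs, Inboard ABS modulator 2 is down=occurs, B pad sensor 2 is inoperative=occurs → all inputs occur → occurs.
ABS chain lost [OR]: Forward master cylinder malfunctions=occurs, Service line inoperative=occurs → at least one input occurs → occurs.
Rear circuit lost [AND]: #1 proportioning valve offline=occurs, Standby caliper faulted=occurs, Bleed valve malfunctions=occurs, ABS chain lost=occurs → all inputs occur → occurs.
Front circuit unavailable [OR]: Lower reservoir degraded=occurs, Rear circuit lost=occurs, Aft wheel cylinder 2 lost=not → at least one input occurs → occurs.
Parking branch 2 lost [AND]: Reservoir 2 malfunctions=occurs, Proportioning valve 2 trips=occurs → all inputs occur → occurs.
Braking system failure [AND]: Booster path lost=occurs, Front circuit unavailable=occurs, Parking branch 2 lost=occurs → all inputs occur → occurs.

Yes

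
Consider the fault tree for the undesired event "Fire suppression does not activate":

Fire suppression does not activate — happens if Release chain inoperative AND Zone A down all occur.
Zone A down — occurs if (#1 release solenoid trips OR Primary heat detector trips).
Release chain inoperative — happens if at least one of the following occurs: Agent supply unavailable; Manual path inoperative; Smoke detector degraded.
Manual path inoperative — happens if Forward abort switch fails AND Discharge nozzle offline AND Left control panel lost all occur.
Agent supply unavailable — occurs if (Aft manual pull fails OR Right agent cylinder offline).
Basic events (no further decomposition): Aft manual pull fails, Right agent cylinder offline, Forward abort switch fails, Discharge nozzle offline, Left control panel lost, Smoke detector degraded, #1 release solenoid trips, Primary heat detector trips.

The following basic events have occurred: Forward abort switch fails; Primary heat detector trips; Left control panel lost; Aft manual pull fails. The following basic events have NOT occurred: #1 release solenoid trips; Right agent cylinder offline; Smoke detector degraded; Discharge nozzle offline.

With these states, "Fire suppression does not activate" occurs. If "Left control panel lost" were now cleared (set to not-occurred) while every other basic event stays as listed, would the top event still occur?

Counterfactual: set "Left control panel lost" to not occurred.
Agent supply unavailable [OR]: Aft manual pull fails=occurs, Right agent cylinder offline=not → at least one input occurs → occurs.
Manual path inoperative [AND]: Forward abort switch fails=occurs, Discharge nozzle offline=not, Left control panel lost=not → not all inputs occur → does not occur.
Release chain inoperative [OR]: Agent supply unavailable=occurs, Manual path inoperative=not, Smoke detector degraded=not → at least one input occurs → occurs.
Zone A down [OR]: #1 release solenoid trips=not, Primary heat detector trips=occurs → at least one input occurs → occurs.
Fire suppression does not activate [AND]: Release chain inoperative=occurs, Zone A down=occurs → all inputs occur → occurs.

Yes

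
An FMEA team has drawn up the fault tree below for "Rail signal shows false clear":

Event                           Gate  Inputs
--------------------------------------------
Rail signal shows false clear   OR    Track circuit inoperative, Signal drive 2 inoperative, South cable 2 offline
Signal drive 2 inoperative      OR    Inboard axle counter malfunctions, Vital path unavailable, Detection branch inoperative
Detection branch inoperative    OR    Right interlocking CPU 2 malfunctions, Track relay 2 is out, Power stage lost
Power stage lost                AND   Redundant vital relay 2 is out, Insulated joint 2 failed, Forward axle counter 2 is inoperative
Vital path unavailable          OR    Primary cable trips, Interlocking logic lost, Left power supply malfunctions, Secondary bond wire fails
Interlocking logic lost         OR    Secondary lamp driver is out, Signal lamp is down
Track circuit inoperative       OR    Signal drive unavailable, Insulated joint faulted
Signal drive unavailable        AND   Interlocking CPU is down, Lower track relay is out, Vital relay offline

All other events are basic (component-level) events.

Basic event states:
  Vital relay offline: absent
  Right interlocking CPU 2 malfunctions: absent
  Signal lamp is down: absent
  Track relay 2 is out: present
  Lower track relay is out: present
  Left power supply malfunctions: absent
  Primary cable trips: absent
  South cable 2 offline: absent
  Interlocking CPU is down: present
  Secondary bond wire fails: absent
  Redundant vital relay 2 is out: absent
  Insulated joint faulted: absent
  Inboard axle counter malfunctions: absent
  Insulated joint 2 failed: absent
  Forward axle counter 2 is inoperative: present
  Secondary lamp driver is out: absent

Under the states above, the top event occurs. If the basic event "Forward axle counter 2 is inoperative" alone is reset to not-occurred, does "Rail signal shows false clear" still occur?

Yes

Counterfactual: set "Forward axle counter 2 is inoperative" to not occurred.
Signal drive unavailable [AND]: Interlocking CPU is down=occurs, Lower track relay is out=occurs, Vital relay offline=not → not all inputs occur → does not occur.
Track circuit inoperative [OR]: Signal drive unavailable=not, Insulated joint faulted=not → no input occurs → does not occur.
Interlocking logic lost [OR]: Secondary lamp driver is out=not, Signal lamp is down=not → no input occurs → does not occur.
Vital path unavailable [OR]: Primary cable trips=not, Interlocking logic lost=not, Left power supply malfunctions=not, Secondary bond wire fails=not → no input occurs → does not occur.
Power stage lost [AND]: Redundant vital relay 2 is out=not, Insulated joint 2 failed=not, Forward axle counter 2 is inoperative=not → not all inputs occur → does not occur.
Detection branch inoperative [OR]: Right interlocking CPU 2 malfunctions=not, Track relay 2 is out=occurs, Power stage lost=not → at least one input occurs → occurs.
Signal drive 2 inoperative [OR]: Inboard axle counter malfunctions=not, Vital path unavailable=not, Detection branch inoperative=occurs → at least one input occurs → occurs.
Rail signal shows false clear [OR]: Track circuit inoperative=not, Signal drive 2 inoperative=occurs, South cable 2 offline=not → at least one input occurs → occurs.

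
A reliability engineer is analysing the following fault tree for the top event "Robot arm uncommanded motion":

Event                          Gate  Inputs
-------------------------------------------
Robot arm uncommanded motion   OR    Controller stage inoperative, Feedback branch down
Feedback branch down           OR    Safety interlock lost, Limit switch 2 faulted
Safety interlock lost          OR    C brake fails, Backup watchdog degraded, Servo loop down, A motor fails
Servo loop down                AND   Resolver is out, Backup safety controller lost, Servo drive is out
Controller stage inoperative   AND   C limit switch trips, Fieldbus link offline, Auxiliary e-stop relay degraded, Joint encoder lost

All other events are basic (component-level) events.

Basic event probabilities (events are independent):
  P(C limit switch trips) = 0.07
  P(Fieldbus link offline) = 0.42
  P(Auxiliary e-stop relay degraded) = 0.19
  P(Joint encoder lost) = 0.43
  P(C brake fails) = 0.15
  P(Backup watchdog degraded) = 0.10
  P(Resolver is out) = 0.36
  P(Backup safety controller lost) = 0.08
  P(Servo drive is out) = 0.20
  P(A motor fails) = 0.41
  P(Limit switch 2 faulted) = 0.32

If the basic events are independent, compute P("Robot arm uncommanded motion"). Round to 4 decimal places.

P(Controller stage inoperative) [AND] = 0.07 × 0.42 × 0.19 × 0.43 = 0.002402
P(Servo loop down) [AND] = 0.36 × 0.08 × 0.20 = 0.005760
P(Safety interlock lost) [OR] = 1 − (1−0.15) × (1−0.10) × (1−0.005760) × (1−0.41) = 0.551250
P(Feedback branch down) [OR] = 1 − (1−0.551250) × (1−0.32) = 0.694850
P(Robot arm uncommanded motion) [OR] = 1 − (1−0.002402) × (1−0.694850) = 0.695583
Rounded to 4 decimal places: P(Robot arm uncommanded motion) ≈ 0.6956.

0.6956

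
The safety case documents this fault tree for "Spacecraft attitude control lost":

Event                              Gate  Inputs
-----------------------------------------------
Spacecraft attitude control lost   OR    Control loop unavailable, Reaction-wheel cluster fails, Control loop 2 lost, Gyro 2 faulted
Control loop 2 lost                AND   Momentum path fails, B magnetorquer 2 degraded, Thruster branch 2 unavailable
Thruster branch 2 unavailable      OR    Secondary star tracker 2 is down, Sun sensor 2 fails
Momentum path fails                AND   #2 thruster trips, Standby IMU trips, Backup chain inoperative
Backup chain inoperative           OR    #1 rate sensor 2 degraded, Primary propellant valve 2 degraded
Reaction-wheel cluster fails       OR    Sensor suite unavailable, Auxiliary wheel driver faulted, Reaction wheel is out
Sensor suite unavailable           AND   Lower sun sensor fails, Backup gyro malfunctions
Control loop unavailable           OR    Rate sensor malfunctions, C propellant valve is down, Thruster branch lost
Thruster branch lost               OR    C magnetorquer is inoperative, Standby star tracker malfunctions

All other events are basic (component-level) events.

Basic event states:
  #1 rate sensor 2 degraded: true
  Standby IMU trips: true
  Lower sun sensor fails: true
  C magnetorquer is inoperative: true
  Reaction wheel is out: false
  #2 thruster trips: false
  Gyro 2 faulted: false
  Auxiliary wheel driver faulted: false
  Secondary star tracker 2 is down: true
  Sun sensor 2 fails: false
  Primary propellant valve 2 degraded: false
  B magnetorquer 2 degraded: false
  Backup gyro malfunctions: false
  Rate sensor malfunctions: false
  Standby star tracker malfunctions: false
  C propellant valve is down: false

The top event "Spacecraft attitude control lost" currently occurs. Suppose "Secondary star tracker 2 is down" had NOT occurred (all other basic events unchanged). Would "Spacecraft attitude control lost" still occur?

Yes

Counterfactual: set "Secondary star tracker 2 is down" to not occurred.
Thruster branch lost [OR]: C magnetorquer is inoperative=occurs, Standby star tracker malfunctions=not → at least one input occurs → occurs.
Control loop unavailable [OR]: Rate sensor malfunctions=not, C propellant valve is down=not, Thruster branch lost=occurs → at least one input occurs → occurs.
Sensor suite unavailable [AND]: Lower sun sensor fails=occurs, Backup gyro malfunctions=not → not all inputs occur → does not occur.
Reaction-wheel cluster fails [OR]: Sensor suite unavailable=not, Auxiliary wheel driver faulted=not, Reaction wheel is out=not → no input occurs → does not occur.
Backup chain inoperative [OR]: #1 rate sensor 2 degraded=occurs, Primary propellant valve 2 degraded=not → at least one input occurs → occurs.
Momentum path fails [AND]: #2 thruster trips=not, Standby IMU trips=occurs, Backup chain inoperative=occurs → not all inputs occur → does not occur.
Thruster branch 2 unavailable [OR]: Secondary star tracker 2 is down=not, Sun sensor 2 fails=not → no input occurs → does not occur.
Control loop 2 lost [AND]: Momentum path fails=not, B magnetorquer 2 degraded=not, Thruster branch 2 unavailable=not → not all inputs occur → does not occur.
Spacecraft attitude control lost [OR]: Control loop unavailable=occurs, Reaction-wheel cluster fails=not, Control loop 2 lost=not, Gyro 2 faulted=not → at least one input occurs → occurs.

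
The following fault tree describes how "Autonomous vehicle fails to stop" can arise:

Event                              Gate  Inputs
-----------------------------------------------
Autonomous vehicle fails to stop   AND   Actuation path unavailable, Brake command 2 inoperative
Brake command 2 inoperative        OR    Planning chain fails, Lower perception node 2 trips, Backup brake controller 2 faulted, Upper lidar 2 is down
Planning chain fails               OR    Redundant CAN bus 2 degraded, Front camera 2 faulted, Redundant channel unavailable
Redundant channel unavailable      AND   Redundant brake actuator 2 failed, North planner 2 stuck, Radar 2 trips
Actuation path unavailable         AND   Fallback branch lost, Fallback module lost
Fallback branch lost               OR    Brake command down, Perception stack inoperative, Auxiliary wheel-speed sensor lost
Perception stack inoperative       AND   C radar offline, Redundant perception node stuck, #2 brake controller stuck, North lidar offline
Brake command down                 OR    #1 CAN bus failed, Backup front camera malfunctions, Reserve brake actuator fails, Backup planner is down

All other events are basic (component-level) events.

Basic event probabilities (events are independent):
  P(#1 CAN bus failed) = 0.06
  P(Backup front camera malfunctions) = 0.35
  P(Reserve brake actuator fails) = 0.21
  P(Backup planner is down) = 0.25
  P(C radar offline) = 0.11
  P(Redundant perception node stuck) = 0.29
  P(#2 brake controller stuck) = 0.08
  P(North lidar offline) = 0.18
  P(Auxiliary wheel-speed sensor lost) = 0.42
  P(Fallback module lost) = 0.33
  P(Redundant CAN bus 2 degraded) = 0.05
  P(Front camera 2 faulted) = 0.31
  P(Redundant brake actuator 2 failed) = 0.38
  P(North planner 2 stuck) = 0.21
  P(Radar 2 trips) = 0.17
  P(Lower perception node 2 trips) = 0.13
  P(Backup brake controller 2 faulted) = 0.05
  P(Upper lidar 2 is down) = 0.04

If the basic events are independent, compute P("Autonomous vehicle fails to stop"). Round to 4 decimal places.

0.1270

P(Brake command down) [OR] = 1 − (1−0.06) × (1−0.35) × (1−0.21) × (1−0.25) = 0.637983
P(Perception stack inoperative) [AND] = 0.11 × 0.29 × 0.08 × 0.18 = 0.000459
P(Fallback branch lost) [OR] = 1 − (1−0.637983) × (1−0.000459) × (1−0.42) = 0.790127
P(Actuation path unavailable) [AND] = 0.790127 × 0.33 = 0.260742
P(Redundant channel unavailable) [AND] = 0.38 × 0.21 × 0.17 = 0.013566
P(Planning chain fails) [OR] = 1 − (1−0.05) × (1−0.31) × (1−0.013566) = 0.353393
P(Brake command 2 inoperative) [OR] = 1 − (1−0.353393) × (1−0.13) × (1−0.05) × (1−0.04) = 0.486956
P(Autonomous vehicle fails to stop) [AND] = 0.260742 × 0.486956 = 0.126970
Rounded to 4 decimal places: P(Autonomous vehicle fails to stop) ≈ 0.1270.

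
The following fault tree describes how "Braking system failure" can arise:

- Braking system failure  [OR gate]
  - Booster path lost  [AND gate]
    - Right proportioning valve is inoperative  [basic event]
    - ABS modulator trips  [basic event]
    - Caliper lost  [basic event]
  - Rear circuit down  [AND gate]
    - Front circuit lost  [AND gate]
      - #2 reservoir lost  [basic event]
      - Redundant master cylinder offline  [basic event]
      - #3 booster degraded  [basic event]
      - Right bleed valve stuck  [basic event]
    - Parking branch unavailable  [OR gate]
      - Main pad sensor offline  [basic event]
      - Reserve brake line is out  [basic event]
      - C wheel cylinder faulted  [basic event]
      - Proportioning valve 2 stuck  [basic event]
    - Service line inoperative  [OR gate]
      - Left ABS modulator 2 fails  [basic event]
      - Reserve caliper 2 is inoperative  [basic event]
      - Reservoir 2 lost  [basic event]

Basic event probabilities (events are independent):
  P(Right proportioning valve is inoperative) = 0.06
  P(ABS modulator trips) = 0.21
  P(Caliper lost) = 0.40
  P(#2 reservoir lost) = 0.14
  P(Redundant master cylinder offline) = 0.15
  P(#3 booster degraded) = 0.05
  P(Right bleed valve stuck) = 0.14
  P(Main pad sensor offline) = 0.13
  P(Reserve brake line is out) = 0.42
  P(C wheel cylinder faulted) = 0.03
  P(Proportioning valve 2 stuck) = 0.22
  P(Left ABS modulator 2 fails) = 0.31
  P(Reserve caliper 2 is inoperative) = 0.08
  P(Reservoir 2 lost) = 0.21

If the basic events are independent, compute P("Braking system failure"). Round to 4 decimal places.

0.0051

P(Booster path lost) [AND] = 0.06 × 0.21 × 0.40 = 0.005040
P(Front circuit lost) [AND] = 0.14 × 0.15 × 0.05 × 0.14 = 0.000147
P(Parking branch unavailable) [OR] = 1 − (1−0.13) × (1−0.42) × (1−0.03) × (1−0.22) = 0.618220
P(Service line inoperative) [OR] = 1 − (1−0.31) × (1−0.08) × (1−0.21) = 0.498508
P(Rear circuit down) [AND] = 0.000147 × 0.618220 × 0.498508 = 0.000045
P(Braking system failure) [OR] = 1 − (1−0.005040) × (1−0.000045) = 0.005085
Rounded to 4 decimal places: P(Braking system failure) ≈ 0.0051.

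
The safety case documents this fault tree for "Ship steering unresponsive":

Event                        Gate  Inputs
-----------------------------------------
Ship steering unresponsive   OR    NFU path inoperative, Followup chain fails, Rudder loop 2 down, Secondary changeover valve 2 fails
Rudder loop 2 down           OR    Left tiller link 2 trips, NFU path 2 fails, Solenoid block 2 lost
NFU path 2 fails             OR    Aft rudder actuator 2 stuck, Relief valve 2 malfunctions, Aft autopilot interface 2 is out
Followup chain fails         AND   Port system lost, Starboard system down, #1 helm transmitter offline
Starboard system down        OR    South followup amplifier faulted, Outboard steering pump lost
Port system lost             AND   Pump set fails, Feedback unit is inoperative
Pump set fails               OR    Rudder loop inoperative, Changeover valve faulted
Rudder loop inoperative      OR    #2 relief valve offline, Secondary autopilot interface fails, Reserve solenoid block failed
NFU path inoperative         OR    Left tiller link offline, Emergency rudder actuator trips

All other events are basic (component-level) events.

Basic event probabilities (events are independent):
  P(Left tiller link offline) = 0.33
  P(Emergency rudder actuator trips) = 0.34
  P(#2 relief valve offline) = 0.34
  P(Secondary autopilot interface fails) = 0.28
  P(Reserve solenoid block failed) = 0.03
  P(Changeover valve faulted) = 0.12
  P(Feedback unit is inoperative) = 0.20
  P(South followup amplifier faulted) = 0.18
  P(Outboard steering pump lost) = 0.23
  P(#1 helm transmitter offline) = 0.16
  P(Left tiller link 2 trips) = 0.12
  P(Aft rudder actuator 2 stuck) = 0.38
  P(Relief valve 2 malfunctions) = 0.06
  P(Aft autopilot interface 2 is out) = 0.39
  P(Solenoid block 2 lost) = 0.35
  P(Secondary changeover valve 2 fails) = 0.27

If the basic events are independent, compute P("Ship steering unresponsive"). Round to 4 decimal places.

P(NFU path inoperative) [OR] = 1 − (1−0.33) × (1−0.34) = 0.557800
P(Rudder loop inoperative) [OR] = 1 − (1−0.34) × (1−0.28) × (1−0.03) = 0.539056
P(Pump set fails) [OR] = 1 − (1−0.539056) × (1−0.12) = 0.594369
P(Port system lost) [AND] = 0.594369 × 0.20 = 0.118874
P(Starboard system down) [OR] = 1 − (1−0.18) × (1−0.23) = 0.368600
P(Followup chain fails) [AND] = 0.118874 × 0.368600 × 0.16 = 0.007011
P(NFU path 2 fails) [OR] = 1 − (1−0.38) × (1−0.06) × (1−0.39) = 0.644492
P(Rudder loop 2 down) [OR] = 1 − (1−0.12) × (1−0.644492) × (1−0.35) = 0.796649
P(Ship steering unresponsive) [OR] = 1 − (1−0.557800) × (1−0.007011) × (1−0.796649) × (1−0.27) = 0.934817
Rounded to 4 decimal places: P(Ship steering unresponsive) ≈ 0.9348.

0.9348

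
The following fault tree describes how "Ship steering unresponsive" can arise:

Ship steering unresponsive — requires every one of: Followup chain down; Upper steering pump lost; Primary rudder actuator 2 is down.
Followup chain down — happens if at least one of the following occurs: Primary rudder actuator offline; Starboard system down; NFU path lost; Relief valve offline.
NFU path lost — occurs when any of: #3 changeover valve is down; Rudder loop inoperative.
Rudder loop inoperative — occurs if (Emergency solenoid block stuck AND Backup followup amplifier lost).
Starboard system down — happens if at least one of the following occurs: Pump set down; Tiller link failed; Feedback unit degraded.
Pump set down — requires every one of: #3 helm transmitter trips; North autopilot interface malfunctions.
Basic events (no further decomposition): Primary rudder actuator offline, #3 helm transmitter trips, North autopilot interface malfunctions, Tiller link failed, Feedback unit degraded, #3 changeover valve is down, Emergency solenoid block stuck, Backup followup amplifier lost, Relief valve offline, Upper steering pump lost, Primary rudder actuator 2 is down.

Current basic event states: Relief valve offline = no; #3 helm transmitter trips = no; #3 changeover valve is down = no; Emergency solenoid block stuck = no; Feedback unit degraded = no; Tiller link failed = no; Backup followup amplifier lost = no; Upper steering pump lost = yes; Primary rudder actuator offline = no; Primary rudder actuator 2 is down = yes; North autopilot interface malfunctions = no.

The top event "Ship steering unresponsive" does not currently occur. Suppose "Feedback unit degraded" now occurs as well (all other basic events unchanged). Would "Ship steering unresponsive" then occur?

Counterfactual: set "Feedback unit degraded" to occurred.
Pump set down [AND]: #3 helm transmitter trips=not, North autopilot interface malfunctions=not → not all inputs occur → does not occur.
Starboard system down [OR]: Pump set down=not, Tiller link failed=not, Feedback unit degraded=occurs → at least one input occurs → occurs.
Rudder loop inoperative [AND]: Emergency solenoid block stuck=not, Backup followup amplifier lost=not → not all inputs occur → does not occur.
NFU path lost [OR]: #3 changeover valve is down=not, Rudder loop inoperative=not → no input occurs → does not occur.
Followup chain down [OR]: Primary rudder actuator offline=not, Starboard system down=occurs, NFU path lost=not, Relief valve offline=not → at least one input occurs → occurs.
Ship steering unresponsive [AND]: Followup chain down=occurs, Upper steering pump lost=occurs, Primary rudder actuator 2 is down=occurs → all inputs occur → occurs.

Yes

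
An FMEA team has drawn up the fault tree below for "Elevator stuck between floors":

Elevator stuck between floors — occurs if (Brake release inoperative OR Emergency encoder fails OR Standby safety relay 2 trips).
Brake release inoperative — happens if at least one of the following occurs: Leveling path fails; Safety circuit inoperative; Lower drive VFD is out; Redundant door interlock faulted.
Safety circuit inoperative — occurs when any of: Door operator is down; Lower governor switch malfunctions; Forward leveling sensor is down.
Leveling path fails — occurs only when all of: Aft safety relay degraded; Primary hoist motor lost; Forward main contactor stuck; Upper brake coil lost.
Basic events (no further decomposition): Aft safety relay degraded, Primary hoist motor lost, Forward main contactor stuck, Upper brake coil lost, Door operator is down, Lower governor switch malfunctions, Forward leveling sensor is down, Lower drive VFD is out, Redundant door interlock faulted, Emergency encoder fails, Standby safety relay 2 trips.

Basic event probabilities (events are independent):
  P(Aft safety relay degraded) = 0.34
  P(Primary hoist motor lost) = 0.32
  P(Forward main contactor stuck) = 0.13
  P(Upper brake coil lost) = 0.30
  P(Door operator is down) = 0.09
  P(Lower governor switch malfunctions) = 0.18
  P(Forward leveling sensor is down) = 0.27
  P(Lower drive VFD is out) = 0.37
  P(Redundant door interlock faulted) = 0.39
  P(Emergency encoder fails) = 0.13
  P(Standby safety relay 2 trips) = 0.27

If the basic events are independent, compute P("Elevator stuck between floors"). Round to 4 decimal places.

0.8676

P(Leveling path fails) [AND] = 0.34 × 0.32 × 0.13 × 0.30 = 0.004243
P(Safety circuit inoperative) [OR] = 1 − (1−0.09) × (1−0.18) × (1−0.27) = 0.455274
P(Brake release inoperative) [OR] = 1 − (1−0.004243) × (1−0.455274) × (1−0.37) × (1−0.39) = 0.791550
P(Elevator stuck between floors) [OR] = 1 − (1−0.791550) × (1−0.13) × (1−0.27) = 0.867613
Rounded to 4 decimal places: P(Elevator stuck between floors) ≈ 0.8676.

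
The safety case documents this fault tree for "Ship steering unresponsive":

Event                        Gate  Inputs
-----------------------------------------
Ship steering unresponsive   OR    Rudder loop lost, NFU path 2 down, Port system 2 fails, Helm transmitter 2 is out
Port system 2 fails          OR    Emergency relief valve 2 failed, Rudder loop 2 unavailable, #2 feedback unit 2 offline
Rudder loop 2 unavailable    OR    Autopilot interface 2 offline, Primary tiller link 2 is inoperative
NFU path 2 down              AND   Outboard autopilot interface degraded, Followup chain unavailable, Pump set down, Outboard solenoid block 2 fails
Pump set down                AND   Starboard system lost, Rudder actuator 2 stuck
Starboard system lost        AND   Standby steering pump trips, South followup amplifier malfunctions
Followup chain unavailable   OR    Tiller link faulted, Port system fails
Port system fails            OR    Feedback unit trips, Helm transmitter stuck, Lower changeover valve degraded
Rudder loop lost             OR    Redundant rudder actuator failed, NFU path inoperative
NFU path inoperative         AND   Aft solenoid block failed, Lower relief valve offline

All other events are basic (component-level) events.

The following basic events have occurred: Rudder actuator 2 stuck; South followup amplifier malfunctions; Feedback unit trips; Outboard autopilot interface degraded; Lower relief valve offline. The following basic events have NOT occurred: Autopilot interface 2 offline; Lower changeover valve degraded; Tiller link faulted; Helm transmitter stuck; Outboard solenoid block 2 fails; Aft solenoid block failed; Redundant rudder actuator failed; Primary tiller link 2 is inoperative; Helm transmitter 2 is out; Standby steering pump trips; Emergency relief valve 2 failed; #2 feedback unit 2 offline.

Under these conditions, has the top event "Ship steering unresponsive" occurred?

NFU path inoperative [AND]: Aft solenoid block failed=not, Lower relief valve offline=occurs → not all inputs occur → does not occur.
Rudder loop lost [OR]: Redundant rudder actuator failed=not, NFU path inoperative=not → no input occurs → does not occur.
Port system fails [OR]: Feedback unit trips=occurs, Helm transmitter stuck=not, Lower changeover valve degraded=not → at least one input occurs → occurs.
Followup chain unavailable [OR]: Tiller link faulted=not, Port system fails=occurs → at least one input occurs → occurs.
Starboard system lost [AND]: Standby steering pump trips=not, South followup amplifier malfunctions=occurs → not all inputs occur → does not occur.
Pump set down [AND]: Starboard system lost=not, Rudder actuator 2 stuck=occurs → not all inputs occur → does not occur.
NFU path 2 down [AND]: Outboard autopilot interface degraded=occurs, Followup chain unavailable=occurs, Pump set down=not, Outboard solenoid block 2 fails=not → not all inputs occur → does not occur.
Rudder loop 2 unavailable [OR]: Autopilot interface 2 offline=not, Primary tiller link 2 is inoperative=not → no input occurs → does not occur.
Port system 2 fails [OR]: Emergency relief valve 2 failed=not, Rudder loop 2 unavailable=not, #2 feedback unit 2 offline=not → no input occurs → does not occur.
Ship steering unresponsive [OR]: Rudder loop lost=not, NFU path 2 down=not, Port system 2 fails=not, Helm transmitter 2 is out=not → no input occurs → does not occur.

No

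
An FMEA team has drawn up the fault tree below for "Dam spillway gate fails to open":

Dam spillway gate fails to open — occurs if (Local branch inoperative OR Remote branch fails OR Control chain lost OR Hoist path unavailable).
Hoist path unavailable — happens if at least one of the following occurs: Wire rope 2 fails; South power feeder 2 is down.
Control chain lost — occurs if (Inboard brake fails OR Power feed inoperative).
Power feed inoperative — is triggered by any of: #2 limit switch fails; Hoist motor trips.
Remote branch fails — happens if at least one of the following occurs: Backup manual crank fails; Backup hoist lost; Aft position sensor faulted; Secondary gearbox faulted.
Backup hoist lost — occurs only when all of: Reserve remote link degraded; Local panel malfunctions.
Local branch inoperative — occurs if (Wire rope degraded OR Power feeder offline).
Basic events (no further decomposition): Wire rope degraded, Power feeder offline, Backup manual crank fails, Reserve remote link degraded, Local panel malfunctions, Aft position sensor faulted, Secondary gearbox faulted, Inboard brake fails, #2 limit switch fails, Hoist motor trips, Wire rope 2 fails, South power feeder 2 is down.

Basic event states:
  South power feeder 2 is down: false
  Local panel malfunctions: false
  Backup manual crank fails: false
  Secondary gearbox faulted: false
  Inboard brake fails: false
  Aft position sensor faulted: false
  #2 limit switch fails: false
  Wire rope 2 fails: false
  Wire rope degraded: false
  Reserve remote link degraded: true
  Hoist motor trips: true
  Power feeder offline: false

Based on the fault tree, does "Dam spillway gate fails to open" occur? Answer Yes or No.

Local branch inoperative [OR]: Wire rope degraded=not, Power feeder offline=not → no input occurs → does not occur.
Backup hoist lost [AND]: Reserve remote link degraded=occurs, Local panel malfunctions=not → not all inputs occur → does not occur.
Remote branch fails [OR]: Backup manual crank fails=not, Backup hoist lost=not, Aft position sensor faulted=not, Secondary gearbox faulted=not → no input occurs → does not occur.
Power feed inoperative [OR]: #2 limit switch fails=not, Hoist motor trips=occurs → at least one input occurs → occurs.
Control chain lost [OR]: Inboard brake fails=not, Power feed inoperative=occurs → at least one input occurs → occurs.
Hoist path unavailable [OR]: Wire rope 2 fails=not, South power feeder 2 is down=not → no input occurs → does not occur.
Dam spillway gate fails to open [OR]: Local branch inoperative=not, Remote branch fails=not, Control chain lost=occurs, Hoist path unavailable=not → at least one input occurs → occurs.

Yes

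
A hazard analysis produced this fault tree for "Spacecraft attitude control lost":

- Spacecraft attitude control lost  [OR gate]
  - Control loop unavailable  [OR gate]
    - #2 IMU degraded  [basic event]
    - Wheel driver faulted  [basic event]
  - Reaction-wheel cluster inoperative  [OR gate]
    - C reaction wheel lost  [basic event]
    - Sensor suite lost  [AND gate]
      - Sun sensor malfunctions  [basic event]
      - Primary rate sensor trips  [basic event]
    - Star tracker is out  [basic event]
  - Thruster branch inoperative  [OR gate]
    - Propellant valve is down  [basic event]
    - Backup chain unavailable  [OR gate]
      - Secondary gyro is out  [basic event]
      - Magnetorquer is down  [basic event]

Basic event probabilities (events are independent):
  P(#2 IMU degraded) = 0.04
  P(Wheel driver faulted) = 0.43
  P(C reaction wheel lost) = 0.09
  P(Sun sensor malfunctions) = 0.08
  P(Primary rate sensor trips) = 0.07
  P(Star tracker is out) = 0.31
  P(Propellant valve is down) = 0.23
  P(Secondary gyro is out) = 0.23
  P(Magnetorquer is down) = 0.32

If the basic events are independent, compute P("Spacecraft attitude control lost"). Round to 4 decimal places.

P(Control loop unavailable) [OR] = 1 − (1−0.04) × (1−0.43) = 0.452800
P(Sensor suite lost) [AND] = 0.08 × 0.07 = 0.005600
P(Reaction-wheel cluster inoperative) [OR] = 1 − (1−0.09) × (1−0.005600) × (1−0.31) = 0.375616
P(Backup chain unavailable) [OR] = 1 − (1−0.23) × (1−0.32) = 0.476400
P(Thruster branch inoperative) [OR] = 1 − (1−0.23) × (1−0.476400) = 0.596828
P(Spacecraft attitude control lost) [OR] = 1 − (1−0.452800) × (1−0.375616) × (1−0.596828) = 0.862251
Rounded to 4 decimal places: P(Spacecraft attitude control lost) ≈ 0.8623.

0.8623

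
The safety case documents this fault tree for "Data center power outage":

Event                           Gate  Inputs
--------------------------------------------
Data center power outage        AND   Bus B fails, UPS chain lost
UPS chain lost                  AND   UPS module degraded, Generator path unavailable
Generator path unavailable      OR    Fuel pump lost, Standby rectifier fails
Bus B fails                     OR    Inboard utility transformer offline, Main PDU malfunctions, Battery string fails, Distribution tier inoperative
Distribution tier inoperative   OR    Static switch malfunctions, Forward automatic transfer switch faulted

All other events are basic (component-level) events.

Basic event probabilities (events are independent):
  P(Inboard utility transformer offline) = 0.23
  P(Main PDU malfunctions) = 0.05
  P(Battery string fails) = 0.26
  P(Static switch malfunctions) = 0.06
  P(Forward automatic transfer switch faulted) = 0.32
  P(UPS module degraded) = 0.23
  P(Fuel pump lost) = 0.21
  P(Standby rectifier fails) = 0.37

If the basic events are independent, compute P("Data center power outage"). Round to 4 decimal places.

0.0756

P(Distribution tier inoperative) [OR] = 1 − (1−0.06) × (1−0.32) = 0.360800
P(Bus B fails) [OR] = 1 − (1−0.23) × (1−0.05) × (1−0.26) × (1−0.360800) = 0.653995
P(Generator path unavailable) [OR] = 1 − (1−0.21) × (1−0.37) = 0.502300
P(UPS chain lost) [AND] = 0.23 × 0.502300 = 0.115529
P(Data center power outage) [AND] = 0.653995 × 0.115529 = 0.075555
Rounded to 4 decimal places: P(Data center power outage) ≈ 0.0756.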